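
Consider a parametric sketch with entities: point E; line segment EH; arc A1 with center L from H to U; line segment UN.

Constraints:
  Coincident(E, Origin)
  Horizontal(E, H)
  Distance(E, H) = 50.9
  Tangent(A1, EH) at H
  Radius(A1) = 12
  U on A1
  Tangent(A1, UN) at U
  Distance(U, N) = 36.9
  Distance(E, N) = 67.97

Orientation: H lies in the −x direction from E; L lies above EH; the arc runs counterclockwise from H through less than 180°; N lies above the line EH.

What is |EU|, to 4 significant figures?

41.55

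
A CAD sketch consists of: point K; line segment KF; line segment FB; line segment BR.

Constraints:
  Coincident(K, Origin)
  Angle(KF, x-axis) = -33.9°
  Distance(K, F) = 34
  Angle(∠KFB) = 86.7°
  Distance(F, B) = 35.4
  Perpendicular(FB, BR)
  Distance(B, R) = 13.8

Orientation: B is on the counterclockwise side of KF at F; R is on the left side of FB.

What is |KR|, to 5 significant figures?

39.041

K is at the origin; KF runs at -33.9° with length 34.0, so F = 34.0·(cos -33.9°, sin -33.9°) = (28.220, -18.963). ∠KFB = 86.7°, so FB runs at -33.9° + (180° − 86.7°) = 59.400° from the x-axis; with |FB| = 35.4, B = F + 35.4·(cos 59.400°, sin 59.400°) = (46.240, 11.507). FB is perpendicular to BR; with |BR| = 13.8 on the left of FB, R = B + 13.8·(-0.86074, 0.50904) = (34.362, 18.532). Then |KR| = |R − K| = 39.041.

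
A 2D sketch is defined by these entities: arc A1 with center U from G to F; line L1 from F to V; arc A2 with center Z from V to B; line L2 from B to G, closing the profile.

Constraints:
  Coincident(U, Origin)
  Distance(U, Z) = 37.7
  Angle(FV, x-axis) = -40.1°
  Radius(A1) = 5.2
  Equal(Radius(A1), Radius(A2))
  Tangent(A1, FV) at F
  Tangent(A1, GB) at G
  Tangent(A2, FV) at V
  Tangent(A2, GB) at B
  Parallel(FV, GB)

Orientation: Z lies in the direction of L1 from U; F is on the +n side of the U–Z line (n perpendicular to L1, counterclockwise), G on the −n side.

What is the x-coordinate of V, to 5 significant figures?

32.187

The slot axis is L1's direction at -40.1°, so u = (cos -40.1°, sin -40.1°) = (0.76492, -0.64412) and n = (−sin -40.1°, cos -40.1°) = (0.64412, 0.76492). U is at the origin and Z lies 37.7 along u from U, so Z = 37.7·u = (28.838, -24.283). Tangency of A1 to both parallel lines with radius 5.2 puts F and G at U ± 5.2·n: F = (3.3494, 3.9776), G = (-3.3494, -3.9776). Equal radii place V and B the same way about Z: V = Z + 5.2·n = (32.187, -20.306), B = Z − 5.2·n = (25.488, -28.261). So V.x = 32.187.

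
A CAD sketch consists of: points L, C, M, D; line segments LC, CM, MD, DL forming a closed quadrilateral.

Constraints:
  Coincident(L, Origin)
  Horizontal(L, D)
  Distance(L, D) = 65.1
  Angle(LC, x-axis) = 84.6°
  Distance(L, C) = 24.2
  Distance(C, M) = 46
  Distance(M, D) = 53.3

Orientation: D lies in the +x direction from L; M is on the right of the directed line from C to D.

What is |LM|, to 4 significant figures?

25.34

Checks: |CM| = 46.00 ✓; |MD| = 53.30 ✓.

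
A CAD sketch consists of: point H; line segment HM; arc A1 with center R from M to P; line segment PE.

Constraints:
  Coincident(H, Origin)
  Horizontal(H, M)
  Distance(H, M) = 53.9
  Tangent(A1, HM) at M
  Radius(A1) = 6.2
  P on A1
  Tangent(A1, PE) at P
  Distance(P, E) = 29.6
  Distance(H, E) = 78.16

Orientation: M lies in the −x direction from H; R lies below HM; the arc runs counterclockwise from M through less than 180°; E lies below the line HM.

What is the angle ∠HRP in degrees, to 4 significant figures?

148.5°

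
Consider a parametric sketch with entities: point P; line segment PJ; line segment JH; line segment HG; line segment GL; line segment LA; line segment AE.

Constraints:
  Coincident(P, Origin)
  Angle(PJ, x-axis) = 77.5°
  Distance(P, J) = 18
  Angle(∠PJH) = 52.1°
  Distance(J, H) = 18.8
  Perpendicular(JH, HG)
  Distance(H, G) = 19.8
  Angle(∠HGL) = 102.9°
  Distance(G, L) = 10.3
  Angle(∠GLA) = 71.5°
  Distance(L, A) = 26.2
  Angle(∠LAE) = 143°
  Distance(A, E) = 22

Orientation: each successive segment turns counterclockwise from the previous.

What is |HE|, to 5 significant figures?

21.487

P is at the origin; PJ runs at 77.5° with length 18.0, so J = (3.8959, 17.573). ∠PJH = 52.1° gives JH at -154.60° from the x-axis; with |JH| = 18.8, H = (-13.087, 9.5093). The perpendicularity gives HG at right angles to JH, so HG runs at -64.600°; with |HG| = 19.8, G = (-4.5939, -8.3767). ∠HGL = 102.9° gives GL at 12.500° from the x-axis; with |GL| = 10.3, L = (5.4620, -6.1474). ∠GLA = 71.5° gives LA at 121.00° from the x-axis; with |LA| = 26.2, A = (-8.0320, 16.310). ∠LAE = 143.0° gives AE at 158.00° from the x-axis; with |AE| = 22.0, E = (-28.430, 24.552). Then |HE| = |E − H| = 21.487.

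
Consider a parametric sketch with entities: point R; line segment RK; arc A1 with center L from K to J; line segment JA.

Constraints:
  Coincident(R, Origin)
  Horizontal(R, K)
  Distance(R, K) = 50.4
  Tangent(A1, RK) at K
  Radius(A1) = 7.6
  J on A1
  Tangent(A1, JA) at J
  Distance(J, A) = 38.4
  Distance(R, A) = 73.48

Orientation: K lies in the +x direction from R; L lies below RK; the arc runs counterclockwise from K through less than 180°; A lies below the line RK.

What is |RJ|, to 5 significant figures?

44.531

Checks: ∠(LK, KR) = 90.00° ✓; |LK| = 7.600 ✓; |LJ| = 7.600 ✓; ∠(LJ, JA) = 90.00° ✓; |JA| = 38.40 ✓; |RA| = 73.48 ✓.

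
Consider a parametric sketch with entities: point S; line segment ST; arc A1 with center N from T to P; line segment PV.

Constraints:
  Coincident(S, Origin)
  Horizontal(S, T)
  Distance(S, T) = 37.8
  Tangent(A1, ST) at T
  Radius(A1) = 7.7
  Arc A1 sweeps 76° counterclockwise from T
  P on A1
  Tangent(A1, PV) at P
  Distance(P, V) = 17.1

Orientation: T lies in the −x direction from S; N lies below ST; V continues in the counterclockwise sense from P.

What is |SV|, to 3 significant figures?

54.3

S is at the origin; S and T share the same y with |ST| = 37.8 and T on the −x side, so T = (-37.8, 0.00). Tangency of A1 to ST means the radius NT is perpendicular to ST, so N = T + (0, -7.7) = (-37.8, -7.70). On A1, T sits at bearing 90° from N; a 76° counterclockwise sweep puts P at bearing 166°, so P = N + 7.7·(cos 166°, sin 166°) = (-45.3, -5.84). The tangent condition forces NP to be normal to PV, so PV runs along (−sin 166°, cos 166°); with |PV| = 17.1, V = (-49.4, -22.4). Then |SV| = |V − S| = 54.3.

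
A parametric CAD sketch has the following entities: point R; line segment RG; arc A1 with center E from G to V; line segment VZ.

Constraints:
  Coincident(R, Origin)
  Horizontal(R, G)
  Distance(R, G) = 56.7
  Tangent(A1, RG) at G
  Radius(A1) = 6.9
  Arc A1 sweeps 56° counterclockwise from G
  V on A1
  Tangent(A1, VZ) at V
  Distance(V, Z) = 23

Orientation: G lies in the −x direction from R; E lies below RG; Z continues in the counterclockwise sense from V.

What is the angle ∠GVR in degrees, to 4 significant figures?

25.21°

The tangent condition forces EG to be normal to RG, so E = G + (0, -6.9) = (-56.70, -6.900). On A1, G sits at bearing 90° from E; a 56° counterclockwise sweep puts V at bearing 146°, so V = E + 6.9·(cos 146°, sin 146°) = (-62.42, -3.042). Then cos ∠GVR = VG·VR / (|VG||VR|), giving 25.21°.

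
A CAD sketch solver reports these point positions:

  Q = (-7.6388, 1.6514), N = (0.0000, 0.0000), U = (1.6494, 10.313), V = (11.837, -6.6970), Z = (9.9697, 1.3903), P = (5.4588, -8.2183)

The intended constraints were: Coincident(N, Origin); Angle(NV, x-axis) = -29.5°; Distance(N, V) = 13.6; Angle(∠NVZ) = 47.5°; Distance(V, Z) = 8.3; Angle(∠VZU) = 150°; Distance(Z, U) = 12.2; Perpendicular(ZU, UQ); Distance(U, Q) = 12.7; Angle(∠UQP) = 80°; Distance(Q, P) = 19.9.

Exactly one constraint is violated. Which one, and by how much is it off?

Distance(Q, P) = 19.9 — off by 3.50.

N = (0.00, 0.00) ✓; NV at -29.50° ✓; |NV| = 13.60 ✓; ∠NVZ = 47.50° ✓; |VZ| = 8.300 ✓; ∠VZU = 150.0° ✓; |ZU| = 12.20 ✓; ∠(ZU, UQ) = 90.00° ✓; |UQ| = 12.70 ✓; ∠UQP = 80.00° ✓; |QP| = 16.40 ✗.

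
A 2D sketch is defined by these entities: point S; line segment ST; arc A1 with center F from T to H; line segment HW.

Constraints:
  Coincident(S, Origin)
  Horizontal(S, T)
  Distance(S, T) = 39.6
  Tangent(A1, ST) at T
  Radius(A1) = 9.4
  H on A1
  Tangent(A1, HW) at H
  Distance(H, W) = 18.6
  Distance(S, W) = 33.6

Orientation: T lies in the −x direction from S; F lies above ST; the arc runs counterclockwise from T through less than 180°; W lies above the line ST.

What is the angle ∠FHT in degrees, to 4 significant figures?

55.54°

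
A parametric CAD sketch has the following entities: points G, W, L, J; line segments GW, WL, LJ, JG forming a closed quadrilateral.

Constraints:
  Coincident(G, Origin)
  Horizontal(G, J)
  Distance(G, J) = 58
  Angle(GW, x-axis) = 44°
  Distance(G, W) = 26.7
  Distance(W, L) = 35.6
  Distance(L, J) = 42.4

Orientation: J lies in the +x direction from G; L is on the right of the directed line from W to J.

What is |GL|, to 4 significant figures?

25.66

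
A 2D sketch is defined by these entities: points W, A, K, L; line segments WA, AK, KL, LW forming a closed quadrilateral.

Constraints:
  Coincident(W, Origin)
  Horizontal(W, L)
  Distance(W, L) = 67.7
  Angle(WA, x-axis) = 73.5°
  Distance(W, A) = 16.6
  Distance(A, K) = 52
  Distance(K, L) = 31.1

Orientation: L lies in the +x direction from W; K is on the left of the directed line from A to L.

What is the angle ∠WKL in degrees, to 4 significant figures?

86.45°

Checks: |AK| = 52.00 ✓; |KL| = 31.10 ✓.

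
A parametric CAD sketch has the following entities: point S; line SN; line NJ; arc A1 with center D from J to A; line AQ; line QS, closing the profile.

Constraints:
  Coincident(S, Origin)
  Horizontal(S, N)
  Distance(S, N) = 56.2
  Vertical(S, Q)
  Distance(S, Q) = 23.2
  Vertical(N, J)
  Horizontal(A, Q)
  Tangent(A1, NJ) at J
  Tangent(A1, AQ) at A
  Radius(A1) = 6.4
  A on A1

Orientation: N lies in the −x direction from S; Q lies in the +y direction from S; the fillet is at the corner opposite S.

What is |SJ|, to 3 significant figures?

58.7

S is at the origin; SN is horizontal with |SN| = 56.2 and N on the −x side, so N = (-56.2, 0.00). S and Q share the same x with |SQ| = 23.2 and Q on the +y side, so Q = (0.00, 23.2). The virtual corner opposite S is at (-56.2, 23.2). The tangent condition forces DJ to be normal to NJ and since A1 is tangent to AQ there, DA ⟂ AQ, with radius 6.4, so the center D sits 6.4 in from both sides at D = (-49.8, 16.8). That places the tangent points at J = (-56.2, 16.8) on NJ and A = (-49.8, 23.2) on AQ. Then |SJ| = |J − S| = 58.7.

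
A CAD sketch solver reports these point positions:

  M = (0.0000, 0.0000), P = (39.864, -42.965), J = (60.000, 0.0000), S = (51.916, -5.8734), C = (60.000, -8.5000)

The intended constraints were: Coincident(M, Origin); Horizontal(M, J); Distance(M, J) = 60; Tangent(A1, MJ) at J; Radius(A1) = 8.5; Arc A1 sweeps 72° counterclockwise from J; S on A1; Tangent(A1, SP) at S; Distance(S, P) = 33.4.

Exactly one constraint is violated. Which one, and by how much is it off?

Distance(S, P) = 33.4 — off by 5.60.

M = (0.00, 0.00) ✓; M.y = 0.00, J.y = 0.00 ✓; |MJ| = 60.00 ✓; ∠(CJ, JM) = 90.00° ✓; |CJ| = 8.500 ✓; bearing(C→S) − bearing(C→J) = 72.00° ✓; |CS| = 8.500 ✓; ∠(CS, SP) = 90.00° ✓; |SP| = 39.00 ✗.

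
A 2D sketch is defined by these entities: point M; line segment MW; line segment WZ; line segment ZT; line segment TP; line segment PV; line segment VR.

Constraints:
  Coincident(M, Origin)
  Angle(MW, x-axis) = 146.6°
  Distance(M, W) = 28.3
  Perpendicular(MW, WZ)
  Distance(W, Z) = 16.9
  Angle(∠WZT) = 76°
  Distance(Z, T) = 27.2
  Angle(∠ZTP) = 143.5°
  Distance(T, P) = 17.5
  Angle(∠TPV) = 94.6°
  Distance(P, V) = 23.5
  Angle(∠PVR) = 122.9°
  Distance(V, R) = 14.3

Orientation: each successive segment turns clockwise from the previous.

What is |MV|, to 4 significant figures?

20.98

M is at the origin; MW runs at 146.6° with length 28.3, so W = (-23.63, 15.58). MW ⟂ WZ, so WZ runs at 56.60°; with |WZ| = 16.9, Z = (-14.32, 29.69). ∠WZT = 76.0° gives ZT at -47.40° from the x-axis; with |ZT| = 27.2, T = (4.088, 9.666). ∠ZTP = 143.5° gives TP at -83.90° from the x-axis; with |TP| = 17.5, P = (5.948, -7.735). ∠TPV = 94.6° gives PV at -169.3° from the x-axis; with |PV| = 23.5, V = (-17.14, -12.10). Then |MV| = |V − M| = 20.98.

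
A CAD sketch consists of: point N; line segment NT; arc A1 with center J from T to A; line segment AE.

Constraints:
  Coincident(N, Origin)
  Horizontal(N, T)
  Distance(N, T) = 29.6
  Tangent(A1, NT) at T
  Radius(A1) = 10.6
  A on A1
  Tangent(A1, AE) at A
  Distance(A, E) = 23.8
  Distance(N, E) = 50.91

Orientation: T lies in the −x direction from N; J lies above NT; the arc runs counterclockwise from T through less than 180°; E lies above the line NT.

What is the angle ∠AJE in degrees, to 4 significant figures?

65.99°

N is at the origin; NT is horizontal with |NT| = 29.6 and T on the −x side, so T = (-29.60, 0.000). Tangency of A1 to NT means the radius JT is perpendicular to NT, so J = T + (0, 10.6) = (-29.60, 10.60). Since JA ⟂ AE (tangency), |JE| = √(10.6² + 23.8²) = 26.05 regardless of where A sits on A1. So E lies on both circle(N, 50.91) and circle(J, 26.05); the above-NT intersection is E = (-36.19, 35.81). A is the foot of the tangent from E: A = (-21.32, 17.22).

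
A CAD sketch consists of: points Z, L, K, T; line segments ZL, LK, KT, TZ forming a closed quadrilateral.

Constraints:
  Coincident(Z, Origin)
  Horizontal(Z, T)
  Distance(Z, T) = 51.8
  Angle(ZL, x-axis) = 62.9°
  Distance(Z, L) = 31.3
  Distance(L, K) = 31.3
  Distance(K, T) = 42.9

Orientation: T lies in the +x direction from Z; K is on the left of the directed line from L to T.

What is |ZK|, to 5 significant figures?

59.468

Checks: |LK| = 31.30 ✓; |KT| = 42.90 ✓.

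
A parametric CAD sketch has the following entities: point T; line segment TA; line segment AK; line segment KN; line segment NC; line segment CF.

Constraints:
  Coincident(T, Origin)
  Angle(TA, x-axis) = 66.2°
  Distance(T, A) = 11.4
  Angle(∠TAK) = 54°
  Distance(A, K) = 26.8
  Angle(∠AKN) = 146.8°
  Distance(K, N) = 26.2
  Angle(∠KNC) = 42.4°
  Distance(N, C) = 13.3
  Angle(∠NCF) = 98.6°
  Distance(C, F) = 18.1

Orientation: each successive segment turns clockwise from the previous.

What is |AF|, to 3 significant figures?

30.1

T is at the origin; TA runs at 66.2° with length 11.4, so A = (4.60, 10.4). ∠TAK = 54.0° gives AK at -59.8° from the x-axis; with |AK| = 26.8, K = (18.1, -12.7). ∠AKN = 146.8° gives KN at -93.0° from the x-axis; with |KN| = 26.2, N = (16.7, -38.9). ∠KNC = 42.4° gives NC at 129° from the x-axis; with |NC| = 13.3, C = (8.27, -28.6). ∠NCF = 98.6° gives CF at 48.0° from the x-axis; with |CF| = 18.1, F = (20.4, -15.2). Then |AF| = |F − A| = 30.1.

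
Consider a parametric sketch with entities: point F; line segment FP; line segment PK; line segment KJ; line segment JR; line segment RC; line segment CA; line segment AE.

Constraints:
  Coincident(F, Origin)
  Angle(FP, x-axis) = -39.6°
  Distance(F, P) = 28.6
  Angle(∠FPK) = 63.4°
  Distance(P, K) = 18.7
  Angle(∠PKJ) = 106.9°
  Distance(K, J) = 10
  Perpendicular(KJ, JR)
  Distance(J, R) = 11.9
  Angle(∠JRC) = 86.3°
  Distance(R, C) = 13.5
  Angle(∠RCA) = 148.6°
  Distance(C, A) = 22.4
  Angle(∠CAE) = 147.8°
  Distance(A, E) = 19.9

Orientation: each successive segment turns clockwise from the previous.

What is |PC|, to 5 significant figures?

7.1391

KJ ⟂ JR, so JR runs at 40.700°; with |JR| = 11.9, R = (7.4277, -10.435). ∠JRC = 86.3° gives RC at -53.000° from the x-axis; with |RC| = 13.5, C = (15.552, -21.217). Then |PC| = |C − P| = 7.1391.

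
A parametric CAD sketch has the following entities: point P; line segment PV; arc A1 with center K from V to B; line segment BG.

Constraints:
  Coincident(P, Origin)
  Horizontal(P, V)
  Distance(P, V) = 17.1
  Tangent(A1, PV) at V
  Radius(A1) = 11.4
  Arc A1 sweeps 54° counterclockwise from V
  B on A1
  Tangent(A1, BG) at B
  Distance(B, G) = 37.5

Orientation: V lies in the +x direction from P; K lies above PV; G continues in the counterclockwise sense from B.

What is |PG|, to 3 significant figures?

59.7

P is at the origin; PV is horizontal with |PV| = 17.1 and V on the +x side, so V = (17.1, 0.00). Since A1 is tangent to PV there, KV ⟂ PV, so K = V + (0, 11.4) = (17.1, 11.4). On A1, V sits at bearing -90° from K; a 54° counterclockwise sweep puts B at bearing -36°, so B = K + 11.4·(cos -36°, sin -36°) = (26.3, 4.70). Tangency of A1 to BG means the radius KB is perpendicular to BG, so BG runs along (−sin -36°, cos -36°); with |BG| = 37.5, G = (48.4, 35.0). Then |PG| = |G − P| = 59.7.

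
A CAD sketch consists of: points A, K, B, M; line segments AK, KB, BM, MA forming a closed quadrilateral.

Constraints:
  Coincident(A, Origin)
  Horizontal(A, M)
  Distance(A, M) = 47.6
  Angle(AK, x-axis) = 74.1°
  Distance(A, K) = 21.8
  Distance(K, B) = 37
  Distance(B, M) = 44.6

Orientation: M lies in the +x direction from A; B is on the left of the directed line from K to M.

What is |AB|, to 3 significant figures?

55.9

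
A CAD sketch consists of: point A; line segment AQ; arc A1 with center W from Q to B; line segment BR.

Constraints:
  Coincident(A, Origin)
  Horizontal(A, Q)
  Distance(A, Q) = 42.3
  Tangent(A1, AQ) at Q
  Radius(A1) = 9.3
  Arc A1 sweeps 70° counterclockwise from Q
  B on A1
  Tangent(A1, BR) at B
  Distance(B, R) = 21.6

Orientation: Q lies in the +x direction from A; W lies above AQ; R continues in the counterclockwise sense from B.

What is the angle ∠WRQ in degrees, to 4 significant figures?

11.89°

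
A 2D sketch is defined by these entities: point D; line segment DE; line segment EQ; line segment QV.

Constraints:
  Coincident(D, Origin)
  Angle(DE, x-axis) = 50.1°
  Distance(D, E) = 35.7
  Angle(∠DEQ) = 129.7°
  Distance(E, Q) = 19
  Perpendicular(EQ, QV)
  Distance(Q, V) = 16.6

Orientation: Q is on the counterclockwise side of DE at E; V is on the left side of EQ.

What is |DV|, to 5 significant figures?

43.194

D is at the origin; DE runs at 50.1° with length 35.7, so E = 35.7·(cos 50.1°, sin 50.1°) = (22.900, 27.388). ∠DEQ = 129.7°, so EQ runs at 50.1° + (180° − 129.7°) = 100.40° from the x-axis; with |EQ| = 19.0, Q = E + 19.0·(cos 100.40°, sin 100.40°) = (19.470, 46.076). EQ is perpendicular to QV; with |QV| = 16.6 on the left of EQ, V = Q + 16.6·(-0.98357, -0.18052) = (3.1426, 43.079). Then |DV| = |V − D| = 43.194.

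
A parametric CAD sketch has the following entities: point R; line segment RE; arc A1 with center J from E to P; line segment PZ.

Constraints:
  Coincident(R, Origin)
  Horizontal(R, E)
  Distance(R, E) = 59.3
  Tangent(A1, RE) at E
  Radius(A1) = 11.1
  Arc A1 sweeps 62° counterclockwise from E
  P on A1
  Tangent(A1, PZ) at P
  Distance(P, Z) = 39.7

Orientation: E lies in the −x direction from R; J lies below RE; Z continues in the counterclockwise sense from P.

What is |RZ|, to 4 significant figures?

96.82

R is at the origin; R and E share the same y with |RE| = 59.3 and E on the −x side, so E = (-59.30, 0.000). A1 meets RE tangentially, so JE is at right angles to RE, so J = E + (0, -11.1) = (-59.30, -11.10). On A1, E sits at bearing 90° from J; a 62° counterclockwise sweep puts P at bearing 152°, so P = J + 11.1·(cos 152°, sin 152°) = (-69.10, -5.889). Since A1 is tangent to PZ there, JP ⟂ PZ, so PZ runs along (−sin 152°, cos 152°); with |PZ| = 39.7, Z = (-87.74, -40.94). Then |RZ| = |Z − R| = 96.82.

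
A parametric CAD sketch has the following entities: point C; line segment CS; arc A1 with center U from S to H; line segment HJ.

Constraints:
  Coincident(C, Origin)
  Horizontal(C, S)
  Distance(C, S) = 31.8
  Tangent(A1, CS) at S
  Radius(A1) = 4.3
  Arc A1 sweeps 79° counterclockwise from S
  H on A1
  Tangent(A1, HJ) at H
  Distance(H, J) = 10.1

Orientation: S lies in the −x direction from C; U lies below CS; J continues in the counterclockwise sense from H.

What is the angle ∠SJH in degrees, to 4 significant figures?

13.66°

C is at the origin; CS is horizontal with |CS| = 31.8 and S on the −x side, so S = (-31.80, 0.000). A1 meets CS tangentially, so US is at right angles to CS, so U = S + (0, -4.3) = (-31.80, -4.300). On A1, S sits at bearing 90° from U; a 79° counterclockwise sweep puts H at bearing 169°, so H = U + 4.3·(cos 169°, sin 169°) = (-36.02, -3.480). The tangent condition forces UH to be normal to HJ, so HJ runs along (−sin 169°, cos 169°); with |HJ| = 10.1, J = (-37.95, -13.39). Then cos ∠SJH = JS·JH / (|JS||JH|), giving 13.66°.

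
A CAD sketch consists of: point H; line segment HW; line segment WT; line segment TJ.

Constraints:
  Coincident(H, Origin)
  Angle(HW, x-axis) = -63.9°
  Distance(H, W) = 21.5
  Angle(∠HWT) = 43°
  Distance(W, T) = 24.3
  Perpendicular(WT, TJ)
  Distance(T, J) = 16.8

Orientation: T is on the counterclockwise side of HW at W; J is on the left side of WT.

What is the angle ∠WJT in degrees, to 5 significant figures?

55.342°

H is at the origin; HW runs at -63.9° with length 21.5, so W = 21.5·(cos -63.9°, sin -63.9°) = (9.4587, -19.308). ∠HWT = 43.0°, so WT runs at -63.9° + (180° − 43.0°) = 73.100° from the x-axis; with |WT| = 24.3, T = W + 24.3·(cos 73.100°, sin 73.100°) = (16.523, 3.9430). WT is perpendicular to TJ; with |TJ| = 16.8 on the left of WT, J = T + 16.8·(-0.95681, 0.29070) = (0.44829, 8.8268). Then cos ∠WJT = JW·JT / (|JW||JT|), giving 55.342°.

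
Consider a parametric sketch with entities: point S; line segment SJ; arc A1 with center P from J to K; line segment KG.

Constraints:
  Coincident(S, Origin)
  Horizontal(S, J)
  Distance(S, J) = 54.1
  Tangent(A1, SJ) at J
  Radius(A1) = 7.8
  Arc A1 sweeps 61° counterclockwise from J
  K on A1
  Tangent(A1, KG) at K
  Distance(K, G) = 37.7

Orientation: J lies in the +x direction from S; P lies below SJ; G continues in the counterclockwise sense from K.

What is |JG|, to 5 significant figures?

44.703

On A1, J sits at bearing 90° from P; a 61° counterclockwise sweep puts K at bearing 151°, so K = P + 7.8·(cos 151°, sin 151°) = (47.278, -4.0185). Tangency of A1 to KG means the radius PK is perpendicular to KG, so KG runs along (−sin 151°, cos 151°); with |KG| = 37.7, G = (29.001, -36.992). Then |JG| = |G − J| = 44.703.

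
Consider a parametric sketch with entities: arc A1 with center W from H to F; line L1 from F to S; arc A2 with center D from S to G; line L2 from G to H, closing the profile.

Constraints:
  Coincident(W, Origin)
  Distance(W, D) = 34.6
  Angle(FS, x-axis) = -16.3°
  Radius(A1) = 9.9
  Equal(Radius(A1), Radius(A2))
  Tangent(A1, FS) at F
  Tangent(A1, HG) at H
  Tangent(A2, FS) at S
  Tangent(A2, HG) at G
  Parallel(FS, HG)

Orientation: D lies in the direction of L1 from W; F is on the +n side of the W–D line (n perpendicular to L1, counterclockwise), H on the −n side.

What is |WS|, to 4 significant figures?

35.99

The slot axis is L1's direction at -16.3°, so u = (cos -16.3°, sin -16.3°) = (0.9598, -0.2807) and n = (−sin -16.3°, cos -16.3°) = (0.2807, 0.9598). W is at the origin and D lies 34.6 along u from W, so D = 34.6·u = (33.21, -9.711). Tangency of A1 to both parallel lines with radius 9.9 puts F and H at W ± 9.9·n: F = (2.779, 9.502), H = (-2.779, -9.502). Equal radii place S and G the same way about D: S = D + 9.9·n = (35.99, -0.2090), G = D − 9.9·n = (30.43, -19.21). Then |WS| = |S − W| = 35.99.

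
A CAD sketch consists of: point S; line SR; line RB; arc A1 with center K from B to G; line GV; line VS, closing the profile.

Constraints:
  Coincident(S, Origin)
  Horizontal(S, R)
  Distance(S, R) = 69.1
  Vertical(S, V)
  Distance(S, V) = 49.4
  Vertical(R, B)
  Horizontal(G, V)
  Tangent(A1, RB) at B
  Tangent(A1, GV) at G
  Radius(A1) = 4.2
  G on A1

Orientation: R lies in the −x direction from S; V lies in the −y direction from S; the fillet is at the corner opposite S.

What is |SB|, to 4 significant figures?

82.57

S is at the origin; S and R share the same y with |SR| = 69.1 and R on the −x side, so R = (-69.10, 0.000). SV is vertical with |SV| = 49.4 and V on the −y side, so V = (0.000, -49.40). The virtual corner opposite S is at (-69.10, -49.40). Tangency of A1 to RB means the radius KB is perpendicular to RB and since A1 is tangent to GV there, KG ⟂ GV, with radius 4.2, so the center K sits 4.2 in from both sides at K = (-64.90, -45.20). That places the tangent points at B = (-69.10, -45.20) on RB and G = (-64.90, -49.40) on GV. Then |SB| = |B − S| = 82.57.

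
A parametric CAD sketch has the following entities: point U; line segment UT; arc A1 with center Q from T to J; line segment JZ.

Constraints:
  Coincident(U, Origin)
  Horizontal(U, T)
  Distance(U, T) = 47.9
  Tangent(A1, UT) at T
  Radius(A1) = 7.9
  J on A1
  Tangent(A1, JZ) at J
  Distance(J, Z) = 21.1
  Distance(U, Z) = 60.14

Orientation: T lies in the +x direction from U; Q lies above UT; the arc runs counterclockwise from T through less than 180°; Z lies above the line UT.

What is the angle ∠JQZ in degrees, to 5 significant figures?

69.474°

Checks: |QJ| = 7.900 ✓; ∠(QJ, JZ) = 90.00° ✓; |JZ| = 21.10 ✓; |UZ| = 60.14 ✓.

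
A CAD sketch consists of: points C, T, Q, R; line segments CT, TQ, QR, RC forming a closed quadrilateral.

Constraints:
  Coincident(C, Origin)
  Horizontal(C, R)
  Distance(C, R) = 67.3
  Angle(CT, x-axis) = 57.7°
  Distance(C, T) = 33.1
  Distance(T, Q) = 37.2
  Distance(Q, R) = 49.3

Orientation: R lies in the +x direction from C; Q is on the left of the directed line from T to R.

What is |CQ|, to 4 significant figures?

68.17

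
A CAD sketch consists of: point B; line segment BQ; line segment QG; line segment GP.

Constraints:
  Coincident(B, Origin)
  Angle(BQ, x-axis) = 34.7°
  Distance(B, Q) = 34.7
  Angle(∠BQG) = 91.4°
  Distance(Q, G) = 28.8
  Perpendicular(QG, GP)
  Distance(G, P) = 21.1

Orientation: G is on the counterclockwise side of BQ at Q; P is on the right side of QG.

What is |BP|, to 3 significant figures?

63.2

∠BQG = 91.4°, so QG runs at 34.7° + (180° − 91.4°) = 123° from the x-axis; with |QG| = 28.8, G = Q + 28.8·(cos 123°, sin 123°) = (12.7, 43.8). QG is perpendicular to GP; with |GP| = 21.1 on the right of QG, P = G + 21.1·(0.836, 0.549) = (30.4, 55.4). Then |BP| = |P − B| = 63.2.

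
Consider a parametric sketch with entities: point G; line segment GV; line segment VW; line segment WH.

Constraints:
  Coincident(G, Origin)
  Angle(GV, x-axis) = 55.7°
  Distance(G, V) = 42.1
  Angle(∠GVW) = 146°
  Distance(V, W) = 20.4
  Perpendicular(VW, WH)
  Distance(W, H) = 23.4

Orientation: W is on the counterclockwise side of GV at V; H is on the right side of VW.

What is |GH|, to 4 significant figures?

72.54

G is at the origin; GV runs at 55.7° with length 42.1, so V = 42.1·(cos 55.7°, sin 55.7°) = (23.72, 34.78). ∠GVW = 146.0°, so VW runs at 55.7° + (180° − 146.0°) = 89.70° from the x-axis; with |VW| = 20.4, W = V + 20.4·(cos 89.70°, sin 89.70°) = (23.83, 55.18). The perpendicularity gives WH at right angles to VW; with |WH| = 23.4 on the right of VW, H = W + 23.4·(1.000, -0.005236) = (47.23, 55.06). Then |GH| = |H − G| = 72.54.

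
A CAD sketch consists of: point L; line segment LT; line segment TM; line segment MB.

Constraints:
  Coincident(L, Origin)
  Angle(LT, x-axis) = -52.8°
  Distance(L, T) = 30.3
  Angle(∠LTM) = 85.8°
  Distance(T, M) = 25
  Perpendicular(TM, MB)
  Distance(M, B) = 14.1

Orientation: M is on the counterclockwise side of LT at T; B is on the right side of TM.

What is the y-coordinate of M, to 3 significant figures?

-7.60

L is at the origin; LT runs at -52.8° with length 30.3, so T = 30.3·(cos -52.8°, sin -52.8°) = (18.3, -24.1). ∠LTM = 85.8°, so TM runs at -52.8° + (180° − 85.8°) = 41.4° from the x-axis; with |TM| = 25.0, M = T + 25.0·(cos 41.4°, sin 41.4°) = (37.1, -7.60). So M.y = -7.60.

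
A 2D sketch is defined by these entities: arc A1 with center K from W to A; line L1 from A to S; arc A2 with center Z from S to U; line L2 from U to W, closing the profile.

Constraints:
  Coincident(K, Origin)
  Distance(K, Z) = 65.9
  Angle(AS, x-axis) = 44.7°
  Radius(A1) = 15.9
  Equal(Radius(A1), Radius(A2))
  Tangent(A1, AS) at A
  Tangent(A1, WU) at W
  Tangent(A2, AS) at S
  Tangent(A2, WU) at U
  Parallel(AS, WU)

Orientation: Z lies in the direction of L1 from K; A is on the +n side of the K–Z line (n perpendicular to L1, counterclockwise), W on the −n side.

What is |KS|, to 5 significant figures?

67.791

The slot axis is L1's direction at 44.7°, so u = (cos 44.7°, sin 44.7°) = (0.71080, 0.70339) and n = (−sin 44.7°, cos 44.7°) = (-0.70339, 0.71080). K is at the origin and Z lies 65.9 along u from K, so Z = 65.9·u = (46.842, 46.354). Tangency of A1 to both parallel lines with radius 15.9 puts A and W at K ± 15.9·n: A = (-11.184, 11.302), W = (11.184, -11.302). Equal radii place S and U the same way about Z: S = Z + 15.9·n = (35.658, 57.655), U = Z − 15.9·n = (58.026, 35.052). Then |KS| = |S − K| = 67.791.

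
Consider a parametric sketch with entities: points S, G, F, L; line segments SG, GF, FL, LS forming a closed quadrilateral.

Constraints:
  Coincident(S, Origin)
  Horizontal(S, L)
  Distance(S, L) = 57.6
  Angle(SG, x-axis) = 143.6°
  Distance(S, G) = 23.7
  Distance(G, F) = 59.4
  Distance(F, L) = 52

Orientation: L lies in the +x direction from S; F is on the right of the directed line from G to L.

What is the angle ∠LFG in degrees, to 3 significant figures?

88.6°

S is at the origin; SL is horizontal with |SL| = 57.6 and L in +x, so L = (57.6, 0). SG runs at 143.6° with |SG| = 23.7, so G = (-19.1, 14.1). F is determined by |GF| = 59.4 and |FL| = 52.0 together: it lies at the intersection of circle(G, 59.4) and circle(L, 52.0). With |GL| = 78.0, the foot of the radical line on GL is 44.3 from G and the perpendicular offset is √(59.4² − 44.3²) = 39.6. Taking the right-of-GL solution: F = (17.3, -32.9).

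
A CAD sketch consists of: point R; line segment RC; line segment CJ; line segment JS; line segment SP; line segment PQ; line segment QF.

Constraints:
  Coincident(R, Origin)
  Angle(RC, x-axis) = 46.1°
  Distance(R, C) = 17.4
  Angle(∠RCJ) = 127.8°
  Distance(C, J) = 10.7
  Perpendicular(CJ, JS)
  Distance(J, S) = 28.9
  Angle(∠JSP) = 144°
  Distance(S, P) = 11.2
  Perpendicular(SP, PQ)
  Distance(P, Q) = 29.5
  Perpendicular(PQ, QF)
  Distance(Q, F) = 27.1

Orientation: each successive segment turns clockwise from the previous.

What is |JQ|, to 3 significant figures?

36.8

∠JSP = 144.0° gives SP at -132° from the x-axis; with |SP| = 11.2, P = (12.1, -25.6). The perpendicularity gives PQ at right angles to SP, so PQ runs at 138°; with |PQ| = 29.5, Q = (-9.76, -5.87). Then |JQ| = |Q − J| = 36.8.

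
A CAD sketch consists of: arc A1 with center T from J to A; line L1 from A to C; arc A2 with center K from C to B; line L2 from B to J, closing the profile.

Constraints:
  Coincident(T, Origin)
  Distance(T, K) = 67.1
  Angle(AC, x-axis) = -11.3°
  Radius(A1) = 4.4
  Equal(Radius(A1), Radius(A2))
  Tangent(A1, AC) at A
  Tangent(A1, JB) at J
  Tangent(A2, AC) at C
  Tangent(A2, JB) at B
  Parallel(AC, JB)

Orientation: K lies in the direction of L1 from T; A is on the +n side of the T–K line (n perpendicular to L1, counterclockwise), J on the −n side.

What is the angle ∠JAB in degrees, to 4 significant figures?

82.53°

The slot axis is L1's direction at -11.3°, so u = (cos -11.3°, sin -11.3°) = (0.9806, -0.1959) and n = (−sin -11.3°, cos -11.3°) = (0.1959, 0.9806). T is at the origin and K lies 67.1 along u from T, so K = 67.1·u = (65.80, -13.15). Tangency of A1 to both parallel lines with radius 4.4 puts A and J at T ± 4.4·n: A = (0.8622, 4.315), J = (-0.8622, -4.315). Equal radii place C and B the same way about K: C = K + 4.4·n = (66.66, -8.833), B = K − 4.4·n = (64.94, -17.46). Then cos ∠JAB = AJ·AB / (|AJ||AB|), giving 82.53°.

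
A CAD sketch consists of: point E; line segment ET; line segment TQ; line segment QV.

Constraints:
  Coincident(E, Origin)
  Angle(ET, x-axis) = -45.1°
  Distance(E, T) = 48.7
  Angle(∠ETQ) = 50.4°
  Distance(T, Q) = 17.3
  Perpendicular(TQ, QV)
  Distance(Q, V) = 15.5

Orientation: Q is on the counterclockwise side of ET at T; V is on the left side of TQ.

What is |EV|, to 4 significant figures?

25.96

E is at the origin; ET runs at -45.1° with length 48.7, so T = 48.7·(cos -45.1°, sin -45.1°) = (34.38, -34.50). ∠ETQ = 50.4°, so TQ runs at -45.1° + (180° − 50.4°) = 84.50° from the x-axis; with |TQ| = 17.3, Q = T + 17.3·(cos 84.50°, sin 84.50°) = (36.03, -17.28). TQ ⟂ QV; with |QV| = 15.5 on the left of TQ, V = Q + 15.5·(-0.9954, 0.09585) = (20.61, -15.79). Then |EV| = |V − E| = 25.96.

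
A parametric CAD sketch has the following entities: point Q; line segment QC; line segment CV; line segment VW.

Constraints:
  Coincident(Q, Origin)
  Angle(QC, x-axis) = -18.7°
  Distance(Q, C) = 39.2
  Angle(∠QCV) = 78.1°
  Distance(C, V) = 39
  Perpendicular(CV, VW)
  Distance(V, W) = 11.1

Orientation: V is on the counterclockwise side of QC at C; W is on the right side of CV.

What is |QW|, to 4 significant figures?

58.33

Q is at the origin; QC runs at -18.7° with length 39.2, so C = 39.2·(cos -18.7°, sin -18.7°) = (37.13, -12.57). ∠QCV = 78.1°, so CV runs at -18.7° + (180° − 78.1°) = 83.20° from the x-axis; with |CV| = 39.0, V = C + 39.0·(cos 83.20°, sin 83.20°) = (41.75, 26.16). CV ⟂ VW; with |VW| = 11.1 on the right of CV, W = V + 11.1·(0.9930, -0.1184) = (52.77, 24.84). Then |QW| = |W − Q| = 58.33.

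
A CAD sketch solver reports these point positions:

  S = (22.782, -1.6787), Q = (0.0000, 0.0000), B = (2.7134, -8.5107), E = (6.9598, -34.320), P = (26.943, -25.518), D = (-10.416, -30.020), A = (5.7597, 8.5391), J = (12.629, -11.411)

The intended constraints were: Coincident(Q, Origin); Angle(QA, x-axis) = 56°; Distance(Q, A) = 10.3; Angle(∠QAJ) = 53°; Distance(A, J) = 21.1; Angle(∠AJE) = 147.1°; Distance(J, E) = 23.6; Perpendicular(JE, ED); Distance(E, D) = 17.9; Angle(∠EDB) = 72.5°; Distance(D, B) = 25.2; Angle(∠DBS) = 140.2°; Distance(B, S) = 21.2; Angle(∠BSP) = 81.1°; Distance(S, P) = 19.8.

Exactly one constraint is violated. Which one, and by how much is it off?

Distance(S, P) = 19.8 — off by 4.40.

Q = (0.00, 0.00) ✓; QA at 56.00° ✓; |QA| = 10.30 ✓; ∠QAJ = 53.00° ✓; |AJ| = 21.10 ✓; ∠AJE = 147.1° ✓; |JE| = 23.60 ✓; ∠(JE, ED) = 90.00° ✓; |ED| = 17.90 ✓; ∠EDB = 72.50° ✓; |DB| = 25.20 ✓; ∠DBS = 140.2° ✓; |BS| = 21.20 ✓; ∠BSP = 81.10° ✓; |SP| = 24.20 ✗.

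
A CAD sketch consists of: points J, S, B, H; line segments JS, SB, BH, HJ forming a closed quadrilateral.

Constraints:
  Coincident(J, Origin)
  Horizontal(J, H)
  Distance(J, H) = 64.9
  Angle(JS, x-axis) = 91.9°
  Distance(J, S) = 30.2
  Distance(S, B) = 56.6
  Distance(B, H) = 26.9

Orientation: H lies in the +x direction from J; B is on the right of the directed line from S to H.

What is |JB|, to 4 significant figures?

40.69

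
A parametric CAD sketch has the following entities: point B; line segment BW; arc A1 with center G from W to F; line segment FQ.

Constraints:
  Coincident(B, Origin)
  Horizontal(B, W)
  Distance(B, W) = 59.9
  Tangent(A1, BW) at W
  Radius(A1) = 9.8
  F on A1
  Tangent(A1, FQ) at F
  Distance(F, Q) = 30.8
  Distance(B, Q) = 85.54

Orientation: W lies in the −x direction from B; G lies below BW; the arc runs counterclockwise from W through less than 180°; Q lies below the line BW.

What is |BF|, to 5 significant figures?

69.786

B is at the origin; BW is horizontal with |BW| = 59.9 and W on the −x side, so W = (-59.900, 0.0000). A1 meets BW tangentially, so GW is at right angles to BW, so G = W + (0, -9.8) = (-59.900, -9.8000). Since GF ⟂ FQ (tangency), |GQ| = √(9.8² + 30.8²) = 32.322 regardless of where F sits on A1. So Q lies on both circle(B, 85.54) and circle(G, 32.322); the below-BW intersection is Q = (-77.020, -37.215). F is the foot of the tangent from Q: F = (-69.395, -7.3737).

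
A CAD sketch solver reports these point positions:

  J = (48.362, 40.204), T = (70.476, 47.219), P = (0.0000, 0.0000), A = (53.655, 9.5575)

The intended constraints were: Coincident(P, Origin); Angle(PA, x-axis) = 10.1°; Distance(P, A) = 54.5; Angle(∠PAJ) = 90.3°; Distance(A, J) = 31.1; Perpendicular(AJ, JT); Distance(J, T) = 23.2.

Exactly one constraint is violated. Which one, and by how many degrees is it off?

Perpendicular(AJ, JT) — off by 7.80°.

P = (0.00, 0.00) ✓; PA at 10.10° ✓; |PA| = 54.50 ✓; ∠PAJ = 90.30° ✓; |AJ| = 31.10 ✓; ∠(AJ, JT) = 82.20° ✗; |JT| = 23.20 ✓.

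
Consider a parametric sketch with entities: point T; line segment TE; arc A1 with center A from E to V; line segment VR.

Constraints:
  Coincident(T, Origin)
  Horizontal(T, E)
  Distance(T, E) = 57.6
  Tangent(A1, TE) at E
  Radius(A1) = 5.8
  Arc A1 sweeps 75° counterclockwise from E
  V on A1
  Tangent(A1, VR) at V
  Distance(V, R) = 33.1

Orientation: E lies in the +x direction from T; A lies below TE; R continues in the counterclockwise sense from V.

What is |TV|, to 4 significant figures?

52.18

T is at the origin; TE is horizontal with |TE| = 57.6 and E on the +x side, so E = (57.60, 0.000). A1 meets TE tangentially, so AE is at right angles to TE, so A = E + (0, -5.8) = (57.60, -5.800). On A1, E sits at bearing 90° from A; a 75° counterclockwise sweep puts V at bearing 165°, so V = A + 5.8·(cos 165°, sin 165°) = (52.00, -4.299). Then |TV| = |V − T| = 52.18.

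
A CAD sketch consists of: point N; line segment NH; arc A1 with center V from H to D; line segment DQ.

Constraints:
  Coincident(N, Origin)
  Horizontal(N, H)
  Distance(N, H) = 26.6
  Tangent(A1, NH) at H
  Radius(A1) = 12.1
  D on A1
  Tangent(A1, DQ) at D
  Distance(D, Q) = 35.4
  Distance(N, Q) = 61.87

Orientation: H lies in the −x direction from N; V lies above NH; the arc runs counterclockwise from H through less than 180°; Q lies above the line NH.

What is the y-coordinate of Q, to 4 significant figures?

46.88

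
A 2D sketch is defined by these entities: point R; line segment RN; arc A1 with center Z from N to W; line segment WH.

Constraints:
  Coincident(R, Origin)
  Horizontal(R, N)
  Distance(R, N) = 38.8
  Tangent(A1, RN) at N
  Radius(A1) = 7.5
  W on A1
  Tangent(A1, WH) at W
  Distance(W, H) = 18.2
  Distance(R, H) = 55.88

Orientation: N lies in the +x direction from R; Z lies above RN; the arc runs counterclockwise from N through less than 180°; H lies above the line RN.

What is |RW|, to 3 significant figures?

46.3

Checks: R.y = 0.00, N.y = 0.00 ✓; |ZW| = 7.500 ✓; ∠(ZW, WH) = 90.00° ✓; |WH| = 18.20 ✓; |RH| = 55.88 ✓.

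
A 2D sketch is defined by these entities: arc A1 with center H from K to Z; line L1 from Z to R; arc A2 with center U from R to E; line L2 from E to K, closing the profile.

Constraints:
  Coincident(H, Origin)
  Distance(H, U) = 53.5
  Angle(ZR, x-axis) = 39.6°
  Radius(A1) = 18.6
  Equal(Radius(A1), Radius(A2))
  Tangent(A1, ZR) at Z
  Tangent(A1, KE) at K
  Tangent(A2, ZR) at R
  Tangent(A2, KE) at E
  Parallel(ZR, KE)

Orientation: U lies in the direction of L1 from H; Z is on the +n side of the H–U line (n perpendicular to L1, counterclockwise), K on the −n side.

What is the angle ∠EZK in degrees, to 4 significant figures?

55.19°

The slot axis is L1's direction at 39.6°, so u = (cos 39.6°, sin 39.6°) = (0.7705, 0.6374) and n = (−sin 39.6°, cos 39.6°) = (-0.6374, 0.7705). H is at the origin and U lies 53.5 along u from H, so U = 53.5·u = (41.22, 34.10). Tangency of A1 to both parallel lines with radius 18.6 puts Z and K at H ± 18.6·n: Z = (-11.86, 14.33), K = (11.86, -14.33). Equal radii place R and E the same way about U: R = U + 18.6·n = (29.37, 48.43), E = U − 18.6·n = (53.08, 19.77). Then cos ∠EZK = ZE·ZK / (|ZE||ZK|), giving 55.19°.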